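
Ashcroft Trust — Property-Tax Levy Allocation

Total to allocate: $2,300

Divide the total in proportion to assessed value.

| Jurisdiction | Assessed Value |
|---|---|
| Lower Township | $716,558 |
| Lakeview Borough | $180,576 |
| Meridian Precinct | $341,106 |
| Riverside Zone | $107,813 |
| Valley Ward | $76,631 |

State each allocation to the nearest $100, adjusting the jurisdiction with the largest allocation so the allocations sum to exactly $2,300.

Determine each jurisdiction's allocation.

Total assessed value = 1,422,684.
Proportional shares: Lower Township 716,558/1,422,684 × $2,300 = 1,158.43; Lakeview Borough 180,576/1,422,684 × $2,300 = 291.93; Meridian Precinct 341,106/1,422,684 × $2,300 = 551.45; Riverside Zone 107,813/1,422,684 × $2,300 = 174.30; Valley Ward 76,631/1,422,684 × $2,300 = 123.89.
At nearest $100: Lower Township $1,200; Lakeview Borough $300; Meridian Precinct $600; Riverside Zone $200; Valley Ward $100. Sum = $2,400.
Difference $2,300 − $2,400 = −$100 applied to largest allocation (Lower Township): Lower Township becomes $1,100.

Lower Township: $1,100 · Lakeview Borough: $300 · Meridian Precinct: $600 · Riverside Zone: $200 · Valley Ward: $100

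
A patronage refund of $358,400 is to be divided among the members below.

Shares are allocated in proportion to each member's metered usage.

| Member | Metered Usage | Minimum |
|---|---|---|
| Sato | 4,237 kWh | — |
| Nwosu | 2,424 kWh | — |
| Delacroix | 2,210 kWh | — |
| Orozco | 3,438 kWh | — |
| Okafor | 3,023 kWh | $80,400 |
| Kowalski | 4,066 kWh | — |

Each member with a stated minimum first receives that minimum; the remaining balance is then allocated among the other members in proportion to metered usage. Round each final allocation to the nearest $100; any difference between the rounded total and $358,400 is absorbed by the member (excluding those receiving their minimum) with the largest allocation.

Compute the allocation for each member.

Guaranteed amounts: Okafor $80,400. Balance $278,000.
Balance split over remaining metered usage 16,375: Sato 71,931.97 → $71,900; Nwosu 41,152.49 → $41,200; Delacroix 37,519.39 → $37,500; Orozco 58,367.27 → $58,400; Kowalski 69,028.89 → $69,000.

Sato: $71,900 · Nwosu: $41,200 · Delacroix: $37,500 · Orozco: $58,400 · Okafor: $80,400 · Kowalski: $69,000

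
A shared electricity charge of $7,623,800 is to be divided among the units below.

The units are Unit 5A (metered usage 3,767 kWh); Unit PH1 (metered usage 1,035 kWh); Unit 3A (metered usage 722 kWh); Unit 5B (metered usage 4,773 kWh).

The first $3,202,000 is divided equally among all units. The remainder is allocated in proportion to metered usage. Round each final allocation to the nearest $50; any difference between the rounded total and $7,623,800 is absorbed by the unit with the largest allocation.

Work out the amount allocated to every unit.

First tranche $3,202,000 split equally: $800,500 each.
Remainder $4,421,800 by metered usage (total 10,297): Unit 5A 1,617,647.92 → $1,617,650; Unit PH1 444,455.96 → $444,450; Unit 3A 310,045.61 → $310,050; Unit 5B 2,049,650.52 → $2,049,650.
Totals: Unit 5A $800,500 + $1,617,650 = $2,418,150; Unit PH1 $800,500 + $444,450 = $1,244,950; Unit 3A $800,500 + $310,050 = $1,110,550; Unit 5B $800,500 + $2,049,650 = $2,850,150.

Unit 5A: $2,418,150 · Unit PH1: $1,244,950 · Unit 3A: $1,110,550 · Unit 5B: $2,850,150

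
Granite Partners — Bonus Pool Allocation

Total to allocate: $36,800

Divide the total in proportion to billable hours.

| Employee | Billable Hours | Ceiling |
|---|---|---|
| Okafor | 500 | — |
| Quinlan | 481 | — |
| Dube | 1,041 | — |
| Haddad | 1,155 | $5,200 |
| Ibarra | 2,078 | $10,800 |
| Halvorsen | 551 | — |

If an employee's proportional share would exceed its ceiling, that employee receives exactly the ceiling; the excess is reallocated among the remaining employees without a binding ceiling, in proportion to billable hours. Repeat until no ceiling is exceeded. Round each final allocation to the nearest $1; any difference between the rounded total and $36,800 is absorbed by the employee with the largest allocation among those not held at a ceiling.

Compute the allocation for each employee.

Sum of billable hours: 5,806.
Unconstrained shares: Okafor 3,169.14; Quinlan 3,048.71; Dube 6,598.14; Haddad 7,320.70; Ibarra 13,170.93; Halvorsen 3,492.39.
Held at cap: Haddad ($5,200), Ibarra ($10,800); balance $20,800 reallocated over remaining billable hours 2,573.
Remaining shares: Okafor 4,041.97 → $4,042; Quinlan 3,888.38 → $3,888; Dube 8,415.39 → $8,415; Halvorsen 4,454.26 → $4,454.
Rounding difference +$1 applied to Dube → $8,416.

Okafor: $4,042 | Quinlan: $3,888 | Dube: $8,416 | Haddad: $5,200 | Ibarra: $10,800 | Halvorsen: $4,454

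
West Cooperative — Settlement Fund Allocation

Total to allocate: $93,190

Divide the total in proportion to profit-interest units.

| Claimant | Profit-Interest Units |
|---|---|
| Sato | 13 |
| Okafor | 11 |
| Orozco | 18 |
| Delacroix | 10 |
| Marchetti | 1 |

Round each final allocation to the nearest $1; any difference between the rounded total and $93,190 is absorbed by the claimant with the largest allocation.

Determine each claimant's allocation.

Sato: $22,858; Okafor: $19,341; Orozco: $31,650; Delacroix: $17,583; Marchetti: $1,758

Total profit-interest units = 53.
Raw shares: Sato 13/53 × $93,190 = 22,857.92; Okafor 11/53 × $93,190 = 19,341.32; Orozco 18/53 × $93,190 = 31,649.43; Delacroix 10/53 × $93,190 = 17,583.02; Marchetti 1/53 × $93,190 = 1,758.30.
After rounding ($1): Sato $22,858; Okafor $19,341; Orozco $31,649; Delacroix $17,583; Marchetti $1,758. Sum = $93,189.
Difference $93,190 − $93,189 = +$1 applied to largest allocation (Orozco): Orozco becomes $31,650.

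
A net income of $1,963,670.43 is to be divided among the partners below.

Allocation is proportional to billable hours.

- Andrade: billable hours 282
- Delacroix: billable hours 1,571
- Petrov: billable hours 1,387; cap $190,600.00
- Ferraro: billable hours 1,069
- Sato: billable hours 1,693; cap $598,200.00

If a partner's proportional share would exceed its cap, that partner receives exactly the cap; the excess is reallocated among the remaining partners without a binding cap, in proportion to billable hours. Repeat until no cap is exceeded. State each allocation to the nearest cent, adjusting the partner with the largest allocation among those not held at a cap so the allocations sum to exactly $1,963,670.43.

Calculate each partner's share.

Andrade: $113,385.85 | Delacroix: $631,663.74 | Petrov: $190,600.00 | Ferraro: $429,820.84 | Sato: $598,200.00

Billable hours total: 6,002.
Proportional shares (ignoring caps): Andrade 92,261.7563; Delacroix 513,983.0466; Petrov 453,783.8864; Ferraro 349,744.0336; Sato 553,897.7071.
Held at cap: Petrov ($190,600.00); remaining pool $1,773,070.43 reallocated over remaining billable hours 4,615.
Held at cap: Sato ($598,200.00); remaining pool $1,174,870.43 reallocated over remaining billable hours 2,922.
Remaining shares: Andrade 113,385.8526 → $113,385.85; Delacroix 631,663.7391 → $631,663.74; Ferraro 429,820.8384 → $429,820.84.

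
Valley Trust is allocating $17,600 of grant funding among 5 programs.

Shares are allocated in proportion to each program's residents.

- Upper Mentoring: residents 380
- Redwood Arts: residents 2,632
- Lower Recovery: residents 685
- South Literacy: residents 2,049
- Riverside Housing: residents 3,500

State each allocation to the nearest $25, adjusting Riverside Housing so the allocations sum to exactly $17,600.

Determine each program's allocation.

Residents total: 9,246.
Pro-rata amounts: Upper Mentoring 380/9,246 × $17,600 = 723.34; Redwood Arts 2,632/9,246 × $17,600 = 5,010.08; Lower Recovery 685/9,246 × $17,600 = 1,303.92; South Literacy 2,049/9,246 × $17,600 = 3,900.32; Riverside Housing 3,500/9,246 × $17,600 = 6,662.34.
Rounded to nearest $25: Upper Mentoring $725; Redwood Arts $5,000; Lower Recovery $1,300; South Literacy $3,900; Riverside Housing $6,650. Sum = $17,575.
Difference $17,600 − $17,575 = +$25 applied to Riverside Housing: Riverside Housing becomes $6,675.

Upper Mentoring: $725; Redwood Arts: $5,000; Lower Recovery: $1,300; South Literacy: $3,900; Riverside Housing: $6,675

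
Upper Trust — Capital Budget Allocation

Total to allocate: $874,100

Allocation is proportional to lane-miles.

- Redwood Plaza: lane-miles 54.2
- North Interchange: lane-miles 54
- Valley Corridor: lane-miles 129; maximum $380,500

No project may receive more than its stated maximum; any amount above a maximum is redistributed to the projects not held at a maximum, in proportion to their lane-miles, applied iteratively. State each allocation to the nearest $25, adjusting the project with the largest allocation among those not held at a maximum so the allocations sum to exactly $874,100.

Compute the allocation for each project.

Sum of lane-miles: 237.2.
Unconstrained shares: Redwood Plaza 199,731.11; North Interchange 198,994.10; Valley Corridor 475,374.79.
Cap binds for Valley Corridor ($380,500); balance $493,600 reallocated over remaining lane-miles 108.2.
Remaining shares: Redwood Plaza 247,256.19 → $247,250; North Interchange 246,343.81 → $246,350.

Redwood Plaza: $247,250 · North Interchange: $246,350 · Valley Corridor: $380,500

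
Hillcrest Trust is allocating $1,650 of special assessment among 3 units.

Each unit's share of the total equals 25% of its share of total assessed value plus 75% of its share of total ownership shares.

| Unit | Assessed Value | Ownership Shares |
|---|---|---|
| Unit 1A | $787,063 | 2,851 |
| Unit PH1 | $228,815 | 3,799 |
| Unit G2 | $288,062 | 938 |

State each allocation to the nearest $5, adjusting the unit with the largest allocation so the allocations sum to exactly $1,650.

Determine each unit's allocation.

Assessed value total 1,303,940; ownership shares total 7,588.
Combined weights (25% assessed value + 75% ownership shares): Unit 1A 0.4327; Unit PH1 0.4194; Unit G2 0.1479.
Unrounded shares: Unit 1A 713.95; Unit PH1 691.95; Unit G2 244.10.
Rounded to nearest $5: Unit 1A $715; Unit PH1 $690; Unit G2 $245. Sum = $1,650.
Sum already equals the total — no adjustment.

Unit 1A: $715; Unit PH1: $690; Unit G2: $245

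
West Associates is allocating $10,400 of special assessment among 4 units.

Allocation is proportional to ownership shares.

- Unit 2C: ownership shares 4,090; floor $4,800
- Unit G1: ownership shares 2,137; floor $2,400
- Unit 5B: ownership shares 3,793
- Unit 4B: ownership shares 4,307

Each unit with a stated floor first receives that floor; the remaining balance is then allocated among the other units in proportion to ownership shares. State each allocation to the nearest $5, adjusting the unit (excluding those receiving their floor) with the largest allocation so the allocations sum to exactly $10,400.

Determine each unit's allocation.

Minimums first: Unit 2C $4,800; Unit G1 $2,400. Balance $3,200.
Balance split over remaining ownership shares 8,100: Unit 5B 1,498.47 → $1,500; Unit 4B 1,701.53 → $1,700.

Unit 2C: $4,800; Unit G1: $2,400; Unit 5B: $1,500; Unit 4B: $1,700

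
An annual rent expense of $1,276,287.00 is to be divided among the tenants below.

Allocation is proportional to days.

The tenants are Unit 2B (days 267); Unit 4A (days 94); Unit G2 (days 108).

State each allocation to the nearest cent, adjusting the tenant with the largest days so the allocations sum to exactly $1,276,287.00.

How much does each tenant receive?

Unit 2B: $726,585.56 · Unit 4A: $255,801.66 · Unit G2: $293,899.78

Sum of days: 267 + 94 + 108 = 469.
Unrounded shares: Unit 2B 726,585.5629; Unit 4A 255,801.6588; Unit G2 293,899.7783.
Rounded to nearest cent: Unit 2B $726,585.56; Unit 4A $255,801.66; Unit G2 $293,899.78. Sum = $1,276,287.00.
Rounded total matches; no reconciliation needed.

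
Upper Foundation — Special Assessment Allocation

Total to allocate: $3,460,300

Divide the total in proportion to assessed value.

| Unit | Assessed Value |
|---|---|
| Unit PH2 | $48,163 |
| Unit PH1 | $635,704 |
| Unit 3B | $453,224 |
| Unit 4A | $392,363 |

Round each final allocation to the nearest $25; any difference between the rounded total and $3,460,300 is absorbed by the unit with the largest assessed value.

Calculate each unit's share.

Sum of assessed value: 48,163 + 635,704 + 453,224 + 392,363 = 1,529,454.
Proportional shares: Unit PH2 108,965.96; Unit PH1 1,438,243.03; Unit 3B 1,025,392.73; Unit 4A 887,698.28.
After rounding ($25): Unit PH2 $108,975; Unit PH1 $1,438,250; Unit 3B $1,025,400; Unit 4A $887,700. Sum = $3,460,325.
Difference $3,460,300 − $3,460,325 = −$25 applied to largest assessed value (Unit PH1): Unit PH1 becomes $1,438,225.

Unit PH2: $108,975 · Unit PH1: $1,438,225 · Unit 3B: $1,025,400 · Unit 4A: $887,700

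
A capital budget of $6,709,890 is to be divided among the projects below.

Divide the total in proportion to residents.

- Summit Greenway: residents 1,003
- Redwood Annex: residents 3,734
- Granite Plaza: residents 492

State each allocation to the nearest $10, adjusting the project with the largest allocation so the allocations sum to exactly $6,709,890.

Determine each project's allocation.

Total residents = 5,229.
Pro-rata amounts: Summit Greenway 1,003/5,229 × $6,709,890 = 1,287,056.74; Redwood Annex 3,734/5,229 × $6,709,890 = 4,791,495.36; Granite Plaza 492/5,229 × $6,709,890 = 631,337.90.
Rounded to nearest $10: Summit Greenway $1,287,060; Redwood Annex $4,791,500; Granite Plaza $631,340. Sum = $6,709,900.
Difference $6,709,890 − $6,709,900 = −$10 applied to largest allocation (Redwood Annex): Redwood Annex becomes $4,791,490.

Summit Greenway: $1,287,060; Redwood Annex: $4,791,490; Granite Plaza: $631,340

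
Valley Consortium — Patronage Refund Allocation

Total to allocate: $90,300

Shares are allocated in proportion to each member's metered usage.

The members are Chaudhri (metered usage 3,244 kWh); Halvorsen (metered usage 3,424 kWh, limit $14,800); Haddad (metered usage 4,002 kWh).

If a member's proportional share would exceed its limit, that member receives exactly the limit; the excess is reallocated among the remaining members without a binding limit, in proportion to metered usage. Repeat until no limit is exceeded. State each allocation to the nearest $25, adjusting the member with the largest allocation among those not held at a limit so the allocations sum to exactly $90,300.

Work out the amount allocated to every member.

Sum of metered usage: 10,670.
Proportional shares (ignoring caps): Chaudhri 27,453.91; Halvorsen 28,977.24; Haddad 33,868.85.
Cap binds for Halvorsen ($14,800); residual $75,500 reallocated over remaining metered usage 7,246.
Shares after redistribution: Chaudhri 33,800.99 → $33,800; Haddad 41,699.01 → $41,700.

Chaudhri: $33,800 | Halvorsen: $14,800 | Haddad: $41,700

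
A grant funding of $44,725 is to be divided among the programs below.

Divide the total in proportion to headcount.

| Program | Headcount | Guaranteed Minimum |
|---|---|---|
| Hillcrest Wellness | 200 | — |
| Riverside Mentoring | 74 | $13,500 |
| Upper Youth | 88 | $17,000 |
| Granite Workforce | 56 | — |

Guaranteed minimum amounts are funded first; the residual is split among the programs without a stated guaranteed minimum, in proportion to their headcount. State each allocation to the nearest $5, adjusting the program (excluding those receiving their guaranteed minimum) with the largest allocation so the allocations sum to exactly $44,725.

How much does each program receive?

Hillcrest Wellness: $11,115 · Riverside Mentoring: $13,500 · Upper Youth: $17,000 · Granite Workforce: $3,110

Minimums first: Riverside Mentoring $13,500; Upper Youth $17,000. Remaining pool $14,225.
Remaining pool split over remaining headcount 256: Hillcrest Wellness 11,113.28 → $11,115; Granite Workforce 3,111.72 → $3,110.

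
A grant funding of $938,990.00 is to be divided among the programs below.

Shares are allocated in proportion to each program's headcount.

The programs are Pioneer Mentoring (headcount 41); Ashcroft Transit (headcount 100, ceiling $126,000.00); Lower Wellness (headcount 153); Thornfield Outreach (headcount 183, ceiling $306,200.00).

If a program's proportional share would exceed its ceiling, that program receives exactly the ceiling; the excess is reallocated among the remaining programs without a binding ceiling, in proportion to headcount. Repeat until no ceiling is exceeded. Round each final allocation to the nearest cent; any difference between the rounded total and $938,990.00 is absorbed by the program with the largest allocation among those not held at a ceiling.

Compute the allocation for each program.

Pioneer Mentoring: $107,105.10; Ashcroft Transit: $126,000.00; Lower Wellness: $399,684.90; Thornfield Outreach: $306,200.00

Sum of headcount: 477.
Unconstrained shares: Pioneer Mentoring 80,709.8323; Ashcroft Transit 196,853.2495; Lower Wellness 301,185.4717; Thornfield Outreach 360,241.4465.
Cap binds for Ashcroft Transit ($126,000.00), Thornfield Outreach ($306,200.00); remaining pool $506,790.00 reallocated over remaining headcount 194.
Remaining shares: Pioneer Mentoring 107,105.1031 → $107,105.10; Lower Wellness 399,684.8969 → $399,684.90.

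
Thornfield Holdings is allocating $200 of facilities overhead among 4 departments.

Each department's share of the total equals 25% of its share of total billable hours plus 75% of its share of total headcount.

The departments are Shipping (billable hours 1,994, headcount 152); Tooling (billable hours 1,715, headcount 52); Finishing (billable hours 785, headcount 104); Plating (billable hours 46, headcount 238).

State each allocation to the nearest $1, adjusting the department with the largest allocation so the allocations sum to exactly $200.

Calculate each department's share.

Shipping: $64 · Tooling: $33 · Finishing: $37 · Plating: $66

Billable hours total 4,540; headcount total 546.
Composite weights (25% billable hours + 75% headcount): Shipping 0.3186; Tooling 0.1659; Finishing 0.1861; Plating 0.3295.
Proportional shares: Shipping 63.72; Tooling 33.17; Finishing 37.22; Plating 65.89.
Rounded to nearest $1: Shipping $64; Tooling $33; Finishing $37; Plating $66. Sum = $200.
Sum already equals the total — no adjustment.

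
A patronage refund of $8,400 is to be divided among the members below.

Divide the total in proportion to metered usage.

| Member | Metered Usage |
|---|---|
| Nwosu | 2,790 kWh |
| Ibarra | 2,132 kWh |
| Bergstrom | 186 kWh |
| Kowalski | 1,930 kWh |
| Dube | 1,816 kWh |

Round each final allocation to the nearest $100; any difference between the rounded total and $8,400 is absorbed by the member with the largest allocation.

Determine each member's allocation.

Nwosu: $2,700 | Ibarra: $2,000 | Bergstrom: $200 | Kowalski: $1,800 | Dube: $1,700

Metered usage total: 8,854.
Raw shares: Nwosu 2,790/8,854 × $8,400 = 2,646.94; Ibarra 2,132/8,854 × $8,400 = 2,022.68; Bergstrom 186/8,854 × $8,400 = 176.46; Kowalski 1,930/8,854 × $8,400 = 1,831.04; Dube 1,816/8,854 × $8,400 = 1,722.88.
Rounded to nearest $100: Nwosu $2,600; Ibarra $2,000; Bergstrom $200; Kowalski $1,800; Dube $1,700. Sum = $8,300.
Difference $8,400 − $8,300 = +$100 applied to largest allocation (Nwosu): Nwosu becomes $2,700.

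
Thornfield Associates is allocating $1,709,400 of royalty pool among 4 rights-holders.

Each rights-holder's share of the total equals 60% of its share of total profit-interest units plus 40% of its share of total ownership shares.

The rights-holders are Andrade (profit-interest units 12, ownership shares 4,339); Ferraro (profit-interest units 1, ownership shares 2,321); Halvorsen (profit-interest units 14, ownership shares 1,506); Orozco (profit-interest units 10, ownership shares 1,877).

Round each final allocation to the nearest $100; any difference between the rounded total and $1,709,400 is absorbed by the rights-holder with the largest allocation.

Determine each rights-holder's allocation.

Profit-interest units total 37; ownership shares total 10,043.
Combined weights (60% profit-interest units + 40% ownership shares): Andrade 0.3674; Ferraro 0.1087; Halvorsen 0.2870; Orozco 0.2369.
Raw shares: Andrade 628,053.19; Ferraro 185,741.20; Halvorsen 490,613.36; Orozco 404,992.25.
At nearest $100: Andrade $628,100; Ferraro $185,700; Halvorsen $490,600; Orozco $405,000. Sum = $1,709,400.
No rounding difference to absorb.

Andrade: $628,100; Ferraro: $185,700; Halvorsen: $490,600; Orozco: $405,000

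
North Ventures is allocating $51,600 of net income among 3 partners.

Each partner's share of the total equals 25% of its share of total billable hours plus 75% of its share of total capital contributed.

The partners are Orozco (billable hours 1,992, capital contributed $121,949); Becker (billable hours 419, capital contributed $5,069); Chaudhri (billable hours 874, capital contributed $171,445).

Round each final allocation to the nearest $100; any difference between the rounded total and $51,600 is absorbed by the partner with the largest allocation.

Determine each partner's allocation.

Orozco: $23,600 | Becker: $2,300 | Chaudhri: $25,700

Billable hours total 3,285; capital contributed total 298,463.
Combined weights (25% billable hours + 75% capital contributed): Orozco 0.4580; Becker 0.0446; Chaudhri 0.4973.
Pro-rata amounts: Orozco 23,634.90; Becker 2,302.66; Chaudhri 25,662.44.
Rounded to nearest $100: Orozco $23,600; Becker $2,300; Chaudhri $25,700. Sum = $51,600.
Rounded total matches; no reconciliation needed.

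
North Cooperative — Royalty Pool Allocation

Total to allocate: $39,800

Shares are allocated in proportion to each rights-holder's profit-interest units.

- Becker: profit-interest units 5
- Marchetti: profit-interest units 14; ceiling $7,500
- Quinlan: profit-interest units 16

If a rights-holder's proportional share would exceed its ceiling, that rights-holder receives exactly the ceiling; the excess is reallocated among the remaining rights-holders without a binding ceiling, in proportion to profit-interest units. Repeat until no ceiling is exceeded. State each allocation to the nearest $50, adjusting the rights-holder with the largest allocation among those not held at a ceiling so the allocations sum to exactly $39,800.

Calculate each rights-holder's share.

Becker: $7,700; Marchetti: $7,500; Quinlan: $24,600

Total profit-interest units = 35.
Pro-rata shares before constraints: Becker 5,685.71; Marchetti 15,920.00; Quinlan 18,194.29.
Cap binds for Marchetti ($7,500); remaining pool $32,300 reallocated over remaining profit-interest units 21.
Remaining shares: Becker 7,690.48 → $7,700; Quinlan 24,609.52 → $24,600.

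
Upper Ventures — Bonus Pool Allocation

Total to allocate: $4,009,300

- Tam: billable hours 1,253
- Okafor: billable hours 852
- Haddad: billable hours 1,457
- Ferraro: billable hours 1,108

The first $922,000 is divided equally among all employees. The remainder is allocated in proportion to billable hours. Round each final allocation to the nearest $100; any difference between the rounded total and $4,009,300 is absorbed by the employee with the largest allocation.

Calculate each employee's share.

Equal tier: $922,000 ÷ 4 = $230,500 apiece.
Remainder $3,087,300 by billable hours (total 4,670): Tam 828,348.37 → $828,300; Okafor 563,250.45 → $563,300; Haddad 963,211.16 → $963,200; Ferraro 732,490.02 → $732,500.
Totals: Tam $230,500 + $828,300 = $1,058,800; Okafor $230,500 + $563,300 = $793,800; Haddad $230,500 + $963,200 = $1,193,700; Ferraro $230,500 + $732,500 = $963,000.

Tam: $1,058,800 | Okafor: $793,800 | Haddad: $1,193,700 | Ferraro: $963,000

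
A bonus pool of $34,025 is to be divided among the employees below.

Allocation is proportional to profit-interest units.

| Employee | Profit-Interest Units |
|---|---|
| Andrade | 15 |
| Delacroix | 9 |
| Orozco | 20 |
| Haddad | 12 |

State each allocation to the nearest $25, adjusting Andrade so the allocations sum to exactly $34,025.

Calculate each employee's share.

Andrade: $9,100 · Delacroix: $5,475 · Orozco: $12,150 · Haddad: $7,300

Sum of profit-interest units: 56.
Raw shares: Andrade 15/56 × $34,025 = 9,113.84; Delacroix 9/56 × $34,025 = 5,468.30; Orozco 20/56 × $34,025 = 12,151.79; Haddad 12/56 × $34,025 = 7,291.07.
Rounded to nearest $25: Andrade $9,125; Delacroix $5,475; Orozco $12,150; Haddad $7,300. Sum = $34,050.
Difference $34,025 − $34,050 = −$25 applied to Andrade: Andrade becomes $9,100.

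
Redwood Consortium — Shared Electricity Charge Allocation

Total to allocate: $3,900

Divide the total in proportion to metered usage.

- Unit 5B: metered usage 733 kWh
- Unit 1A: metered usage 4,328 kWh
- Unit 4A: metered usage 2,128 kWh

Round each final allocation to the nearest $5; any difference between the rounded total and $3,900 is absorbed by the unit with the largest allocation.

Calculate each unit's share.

Combined metered usage = 7,189.
Unrounded shares: Unit 5B 733/7,189 × $3,900 = 397.65; Unit 1A 4,328/7,189 × $3,900 = 2,347.92; Unit 4A 2,128/7,189 × $3,900 = 1,154.43.
After rounding ($5): Unit 5B $400; Unit 1A $2,350; Unit 4A $1,155. Sum = $3,905.
Difference $3,900 − $3,905 = −$5 applied to largest allocation (Unit 1A): Unit 1A becomes $2,345.

Unit 5B: $400 | Unit 1A: $2,345 | Unit 4A: $1,155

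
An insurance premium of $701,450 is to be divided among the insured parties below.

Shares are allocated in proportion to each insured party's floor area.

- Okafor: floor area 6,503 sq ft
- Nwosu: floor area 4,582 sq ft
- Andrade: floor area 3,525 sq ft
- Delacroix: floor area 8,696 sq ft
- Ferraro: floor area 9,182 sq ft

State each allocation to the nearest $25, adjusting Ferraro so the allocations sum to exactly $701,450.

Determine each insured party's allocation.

Floor area total: 32,488.
Raw shares: Okafor 6,503/32,488 × $701,450 = 140,406.59; Nwosu 4,582/32,488 × $701,450 = 98,930.19; Andrade 3,525/32,488 × $701,450 = 76,108.45; Delacroix 8,696/32,488 × $701,450 = 187,755.76; Ferraro 9,182/32,488 × $701,450 = 198,249.01.
At nearest $25: Okafor $140,400; Nwosu $98,925; Andrade $76,100; Delacroix $187,750; Ferraro $198,250. Sum = $701,425.
Difference $701,450 − $701,425 = +$25 applied to Ferraro: Ferraro becomes $198,275.

Okafor: $140,400; Nwosu: $98,925; Andrade: $76,100; Delacroix: $187,750; Ferraro: $198,275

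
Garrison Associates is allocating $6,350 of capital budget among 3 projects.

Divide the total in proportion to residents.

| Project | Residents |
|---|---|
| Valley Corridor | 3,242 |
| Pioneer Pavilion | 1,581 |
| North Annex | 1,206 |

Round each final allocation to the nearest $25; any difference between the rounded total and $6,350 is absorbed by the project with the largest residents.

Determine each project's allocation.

Combined residents = 6,029.
Pro-rata amounts: Valley Corridor 3,242/6,029 × $6,350 = 3,414.61; Pioneer Pavilion 1,581/6,029 × $6,350 = 1,665.18; North Annex 1,206/6,029 × $6,350 = 1,270.21.
Rounded to nearest $25: Valley Corridor $3,425; Pioneer Pavilion $1,675; North Annex $1,275. Sum = $6,375.
Difference $6,350 − $6,375 = −$25 applied to largest residents (Valley Corridor): Valley Corridor becomes $3,400.

Valley Corridor: $3,400 | Pioneer Pavilion: $1,675 | North Annex: $1,275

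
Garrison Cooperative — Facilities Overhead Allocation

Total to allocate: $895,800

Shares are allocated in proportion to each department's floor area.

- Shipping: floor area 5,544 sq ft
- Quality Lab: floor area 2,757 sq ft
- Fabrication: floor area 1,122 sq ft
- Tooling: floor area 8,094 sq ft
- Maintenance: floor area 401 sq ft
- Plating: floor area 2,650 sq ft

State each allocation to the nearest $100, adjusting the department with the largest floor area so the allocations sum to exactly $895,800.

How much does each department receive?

Combined floor area = 20,568.
Pro-rata amounts: Shipping 5,544/20,568 × $895,800 = 241,458.34; Quality Lab 2,757/20,568 × $895,800 = 120,075.88; Fabrication 1,122/20,568 × $895,800 = 48,866.57; Tooling 8,094/20,568 × $895,800 = 352,518.73; Maintenance 401/20,568 × $895,800 = 17,464.79; Plating 2,650/20,568 × $895,800 = 115,415.69.
Rounded to nearest $100: Shipping $241,500; Quality Lab $120,100; Fabrication $48,900; Tooling $352,500; Maintenance $17,500; Plating $115,400. Sum = $895,900.
Difference $895,800 − $895,900 = −$100 applied to largest floor area (Tooling): Tooling becomes $352,400.

Shipping: $241,500 · Quality Lab: $120,100 · Fabrication: $48,900 · Tooling: $352,400 · Maintenance: $17,500 · Plating: $115,400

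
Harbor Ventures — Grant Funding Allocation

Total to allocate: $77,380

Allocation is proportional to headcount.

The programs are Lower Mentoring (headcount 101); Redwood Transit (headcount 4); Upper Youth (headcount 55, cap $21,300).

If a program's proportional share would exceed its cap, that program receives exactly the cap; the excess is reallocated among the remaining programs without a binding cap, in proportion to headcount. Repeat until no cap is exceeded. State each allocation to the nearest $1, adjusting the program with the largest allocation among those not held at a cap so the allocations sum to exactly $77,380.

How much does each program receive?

Total headcount = 160.
Pro-rata shares before constraints: Lower Mentoring 48,846.12; Redwood Transit 1,934.50; Upper Youth 26,599.38.
Cap binds for Upper Youth ($21,300); residual $56,080 reallocated over remaining headcount 105.
Remaining shares: Lower Mentoring 53,943.62 → $53,944; Redwood Transit 2,136.38 → $2,136.

Lower Mentoring: $53,944; Redwood Transit: $2,136; Upper Youth: $21,300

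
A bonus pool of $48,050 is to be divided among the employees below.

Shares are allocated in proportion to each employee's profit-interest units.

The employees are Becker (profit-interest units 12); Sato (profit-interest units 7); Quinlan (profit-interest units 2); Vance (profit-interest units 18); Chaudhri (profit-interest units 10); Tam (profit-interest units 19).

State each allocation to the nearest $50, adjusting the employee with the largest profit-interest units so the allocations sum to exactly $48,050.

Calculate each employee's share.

Sum of profit-interest units: 12 + 7 + 2 + 18 + 10 + 19 = 68.
Proportional shares: Becker 8,479.41; Sato 4,946.32; Quinlan 1,413.24; Vance 12,719.12; Chaudhri 7,066.18; Tam 13,425.74.
After rounding ($50): Becker $8,500; Sato $4,950; Quinlan $1,400; Vance $12,700; Chaudhri $7,050; Tam $13,450. Sum = $48,050.
No rounding difference to absorb.

Becker: $8,500; Sato: $4,950; Quinlan: $1,400; Vance: $12,700; Chaudhri: $7,050; Tam: $13,450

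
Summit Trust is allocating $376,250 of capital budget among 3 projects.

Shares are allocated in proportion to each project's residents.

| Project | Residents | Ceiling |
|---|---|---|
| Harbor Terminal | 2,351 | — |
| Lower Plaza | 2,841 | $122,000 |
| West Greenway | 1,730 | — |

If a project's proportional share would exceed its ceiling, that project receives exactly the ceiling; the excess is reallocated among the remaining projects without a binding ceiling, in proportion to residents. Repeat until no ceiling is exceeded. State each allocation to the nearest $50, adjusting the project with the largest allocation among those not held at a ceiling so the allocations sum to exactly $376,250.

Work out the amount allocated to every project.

Harbor Terminal: $146,450 | Lower Plaza: $122,000 | West Greenway: $107,800

Sum of residents: 6,922.
Pro-rata shares before constraints: Harbor Terminal 127,790.20; Lower Plaza 154,424.48; West Greenway 94,035.32.
Held at cap: Lower Plaza ($122,000); residual $254,250 reallocated over remaining residents 4,081.
Redistributed shares: Harbor Terminal 146,469.43 → $146,450; West Greenway 107,780.57 → $107,800.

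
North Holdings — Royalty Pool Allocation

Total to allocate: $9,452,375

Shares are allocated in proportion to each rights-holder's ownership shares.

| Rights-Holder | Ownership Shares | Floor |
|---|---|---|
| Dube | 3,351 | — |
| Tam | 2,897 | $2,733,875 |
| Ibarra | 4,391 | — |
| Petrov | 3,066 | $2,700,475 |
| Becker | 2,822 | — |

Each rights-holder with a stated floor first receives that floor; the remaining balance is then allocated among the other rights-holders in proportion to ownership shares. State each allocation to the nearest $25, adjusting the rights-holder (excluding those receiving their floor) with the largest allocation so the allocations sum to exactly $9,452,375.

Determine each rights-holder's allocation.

Dube: $1,274,550 · Tam: $2,733,875 · Ibarra: $1,670,125 · Petrov: $2,700,475 · Becker: $1,073,350

Fund the minimums — Tam $2,733,875; Petrov $2,700,475. Residual $4,018,025.
Residual split over remaining ownership shares 10,564: Dube 1,274,555.26 → $1,274,550; Ibarra 1,670,120.01 → $1,670,125; Becker 1,073,349.73 → $1,073,350.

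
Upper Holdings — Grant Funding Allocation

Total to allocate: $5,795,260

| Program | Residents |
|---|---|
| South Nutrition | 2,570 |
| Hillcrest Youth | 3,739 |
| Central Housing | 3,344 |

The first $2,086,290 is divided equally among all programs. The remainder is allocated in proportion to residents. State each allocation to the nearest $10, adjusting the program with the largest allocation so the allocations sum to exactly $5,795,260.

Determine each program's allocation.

Equal tier: $2,086,290 ÷ 3 = $695,430 apiece.
Remainder $3,708,970 by residents (total 9,653): South Nutrition 987,470.52 → $987,470; Hillcrest Youth 1,436,635.12 → $1,436,640; Central Housing 1,284,864.36 → $1,284,860.
Totals: South Nutrition $695,430 + $987,470 = $1,682,900; Hillcrest Youth $695,430 + $1,436,640 = $2,132,070; Central Housing $695,430 + $1,284,860 = $1,980,290.

South Nutrition: $1,682,900 | Hillcrest Youth: $2,132,070 | Central Housing: $1,980,290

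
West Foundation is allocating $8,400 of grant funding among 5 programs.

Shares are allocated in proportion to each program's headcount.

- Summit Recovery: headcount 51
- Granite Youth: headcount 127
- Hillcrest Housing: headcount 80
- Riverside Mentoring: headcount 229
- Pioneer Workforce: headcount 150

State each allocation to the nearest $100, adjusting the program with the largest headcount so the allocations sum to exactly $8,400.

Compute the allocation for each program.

Summit Recovery: $700 · Granite Youth: $1,700 · Hillcrest Housing: $1,100 · Riverside Mentoring: $2,900 · Pioneer Workforce: $2,000

Headcount total: 51 + 127 + 80 + 229 + 150 = 637.
Unrounded shares: Summit Recovery 672.53; Granite Youth 1,674.73; Hillcrest Housing 1,054.95; Riverside Mentoring 3,019.78; Pioneer Workforce 1,978.02.
After rounding ($100): Summit Recovery $700; Granite Youth $1,700; Hillcrest Housing $1,100; Riverside Mentoring $3,000; Pioneer Workforce $2,000. Sum = $8,500.
Difference $8,400 − $8,500 = −$100 applied to largest headcount (Riverside Mentoring): Riverside Mentoring becomes $2,900.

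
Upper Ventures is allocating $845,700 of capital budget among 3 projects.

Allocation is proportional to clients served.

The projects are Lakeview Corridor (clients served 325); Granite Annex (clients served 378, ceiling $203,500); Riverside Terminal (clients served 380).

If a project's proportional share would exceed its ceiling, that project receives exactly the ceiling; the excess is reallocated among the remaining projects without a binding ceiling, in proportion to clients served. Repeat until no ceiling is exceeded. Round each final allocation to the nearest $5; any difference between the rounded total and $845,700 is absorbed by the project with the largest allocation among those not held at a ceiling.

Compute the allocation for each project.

Lakeview Corridor: $296,050 · Granite Annex: $203,500 · Riverside Terminal: $346,150

Total clients served = 1,083.
Proportional shares (ignoring caps): Lakeview Corridor 253,788.09; Granite Annex 295,175.07; Riverside Terminal 296,736.84.
Capped: Granite Annex ($203,500); remaining pool $642,200 reallocated over remaining clients served 705.
Shares after redistribution: Lakeview Corridor 296,049.65 → $296,050; Riverside Terminal 346,150.35 → $346,150.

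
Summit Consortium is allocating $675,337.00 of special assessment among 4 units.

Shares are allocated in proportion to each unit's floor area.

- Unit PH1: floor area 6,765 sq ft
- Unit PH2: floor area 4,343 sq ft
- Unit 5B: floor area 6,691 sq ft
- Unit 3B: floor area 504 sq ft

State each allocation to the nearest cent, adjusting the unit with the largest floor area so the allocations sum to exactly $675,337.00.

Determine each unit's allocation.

Unit PH1: $249,612.35; Unit PH2: $160,246.33; Unit 5B: $246,881.92; Unit 3B: $18,596.40

Combined floor area = 6,765 + 4,343 + 6,691 + 504 = 18,303.
Pro-rata amounts: Unit PH1 249,612.3480; Unit PH2 160,246.3307; Unit 5B 246,881.9247; Unit 3B 18,596.3967.
Rounded to nearest cent: Unit PH1 $249,612.35; Unit PH2 $160,246.33; Unit 5B $246,881.92; Unit 3B $18,596.40. Sum = $675,337.00.
Sum already equals the total — no adjustment.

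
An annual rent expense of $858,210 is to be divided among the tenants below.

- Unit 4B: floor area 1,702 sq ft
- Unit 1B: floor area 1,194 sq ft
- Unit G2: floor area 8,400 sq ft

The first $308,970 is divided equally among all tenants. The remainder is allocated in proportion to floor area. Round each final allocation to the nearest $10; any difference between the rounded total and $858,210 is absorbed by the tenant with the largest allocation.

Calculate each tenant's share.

$308,970 shared equally gives $102,990 per tenant.
Remainder $549,240 by floor area (total 11,296): Unit 4B 82,755.53 → $82,760; Unit 1B 58,055.29 → $58,060; Unit G2 408,429.18 → $408,430.
Rounding difference −$10 on remainder applied to Unit G2.
Totals: Unit 4B $102,990 + $82,760 = $185,750; Unit 1B $102,990 + $58,060 = $161,050; Unit G2 $102,990 + $408,420 = $511,410.

Unit 4B: $185,750 | Unit 1B: $161,050 | Unit G2: $511,410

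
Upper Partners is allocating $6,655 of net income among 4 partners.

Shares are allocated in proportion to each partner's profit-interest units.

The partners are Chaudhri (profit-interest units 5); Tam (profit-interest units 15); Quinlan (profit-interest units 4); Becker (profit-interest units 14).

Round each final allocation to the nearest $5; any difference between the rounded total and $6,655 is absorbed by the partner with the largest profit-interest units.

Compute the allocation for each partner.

Chaudhri: $875; Tam: $2,630; Quinlan: $700; Becker: $2,450

Total profit-interest units = 38.
Pro-rata amounts: Chaudhri 5/38 × $6,655 = 875.66; Tam 15/38 × $6,655 = 2,626.97; Quinlan 4/38 × $6,655 = 700.53; Becker 14/38 × $6,655 = 2,451.84.
After rounding ($5): Chaudhri $875; Tam $2,625; Quinlan $700; Becker $2,450. Sum = $6,650.
Difference $6,655 − $6,650 = +$5 applied to largest profit-interest units (Tam): Tam becomes $2,630.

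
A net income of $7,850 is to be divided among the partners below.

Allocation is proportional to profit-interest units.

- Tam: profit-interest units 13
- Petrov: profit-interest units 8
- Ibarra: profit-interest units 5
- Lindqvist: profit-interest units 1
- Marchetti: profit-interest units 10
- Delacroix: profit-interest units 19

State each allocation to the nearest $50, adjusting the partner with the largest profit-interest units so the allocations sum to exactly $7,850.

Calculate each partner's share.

Total profit-interest units = 13 + 8 + 5 + 1 + 10 + 19 = 56.
Proportional shares: Tam 1,822.32; Petrov 1,121.43; Ibarra 700.89; Lindqvist 140.18; Marchetti 1,401.79; Delacroix 2,663.39.
After rounding ($50): Tam $1,800; Petrov $1,100; Ibarra $700; Lindqvist $150; Marchetti $1,400; Delacroix $2,650. Sum = $7,800.
Difference $7,850 − $7,800 = +$50 applied to largest profit-interest units (Delacroix): Delacroix becomes $2,700.

Tam: $1,800 | Petrov: $1,100 | Ibarra: $700 | Lindqvist: $150 | Marchetti: $1,400 | Delacroix: $2,700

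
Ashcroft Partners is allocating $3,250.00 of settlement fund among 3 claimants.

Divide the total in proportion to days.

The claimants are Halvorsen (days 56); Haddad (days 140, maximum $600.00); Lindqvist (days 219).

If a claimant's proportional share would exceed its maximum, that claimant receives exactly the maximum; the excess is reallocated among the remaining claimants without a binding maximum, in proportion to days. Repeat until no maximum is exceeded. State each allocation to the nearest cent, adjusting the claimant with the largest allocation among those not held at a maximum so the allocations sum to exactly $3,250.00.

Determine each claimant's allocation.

Combined days = 415.
Unconstrained shares: Halvorsen 438.5542; Haddad 1,096.3855; Lindqvist 1,715.0602.
Cap binds for Haddad ($600.00); remaining pool $2,650.00 reallocated over remaining days 275.
Shares after redistribution: Halvorsen 539.6364 → $539.64; Lindqvist 2,110.3636 → $2,110.36.

Halvorsen: $539.64 · Haddad: $600.00 · Lindqvist: $2,110.36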